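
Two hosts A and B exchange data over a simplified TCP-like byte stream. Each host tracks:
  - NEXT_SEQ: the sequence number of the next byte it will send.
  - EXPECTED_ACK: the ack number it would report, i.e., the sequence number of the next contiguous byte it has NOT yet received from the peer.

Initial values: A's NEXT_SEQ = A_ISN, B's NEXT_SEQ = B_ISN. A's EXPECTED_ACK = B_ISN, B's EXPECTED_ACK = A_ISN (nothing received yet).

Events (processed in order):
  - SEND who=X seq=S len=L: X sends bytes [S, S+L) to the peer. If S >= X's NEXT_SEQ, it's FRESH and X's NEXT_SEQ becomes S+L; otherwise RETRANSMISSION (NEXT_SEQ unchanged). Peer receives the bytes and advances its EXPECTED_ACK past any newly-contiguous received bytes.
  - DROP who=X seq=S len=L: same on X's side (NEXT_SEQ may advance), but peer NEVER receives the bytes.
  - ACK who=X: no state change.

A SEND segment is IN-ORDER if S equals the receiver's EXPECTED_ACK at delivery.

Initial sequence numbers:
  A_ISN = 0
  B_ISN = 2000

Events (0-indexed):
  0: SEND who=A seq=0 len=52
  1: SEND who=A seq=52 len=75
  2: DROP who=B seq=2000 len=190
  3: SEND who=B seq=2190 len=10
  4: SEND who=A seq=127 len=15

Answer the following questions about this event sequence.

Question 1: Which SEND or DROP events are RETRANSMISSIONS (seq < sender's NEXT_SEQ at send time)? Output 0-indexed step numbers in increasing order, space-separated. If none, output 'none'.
Step 0: SEND seq=0 -> fresh
Step 1: SEND seq=52 -> fresh
Step 2: DROP seq=2000 -> fresh
Step 3: SEND seq=2190 -> fresh
Step 4: SEND seq=127 -> fresh

Answer: none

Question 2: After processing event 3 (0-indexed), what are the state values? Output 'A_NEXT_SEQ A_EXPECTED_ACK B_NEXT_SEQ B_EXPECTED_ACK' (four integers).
After event 0: A_seq=52 A_ack=2000 B_seq=2000 B_ack=52
After event 1: A_seq=127 A_ack=2000 B_seq=2000 B_ack=127
After event 2: A_seq=127 A_ack=2000 B_seq=2190 B_ack=127
After event 3: A_seq=127 A_ack=2000 B_seq=2200 B_ack=127

127 2000 2200 127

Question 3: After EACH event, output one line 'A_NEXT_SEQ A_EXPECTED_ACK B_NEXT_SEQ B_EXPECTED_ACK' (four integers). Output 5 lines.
52 2000 2000 52
127 2000 2000 127
127 2000 2190 127
127 2000 2200 127
142 2000 2200 142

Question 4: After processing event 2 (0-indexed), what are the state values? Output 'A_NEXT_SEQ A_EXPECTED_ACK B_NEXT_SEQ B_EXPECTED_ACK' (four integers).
After event 0: A_seq=52 A_ack=2000 B_seq=2000 B_ack=52
After event 1: A_seq=127 A_ack=2000 B_seq=2000 B_ack=127
After event 2: A_seq=127 A_ack=2000 B_seq=2190 B_ack=127

127 2000 2190 127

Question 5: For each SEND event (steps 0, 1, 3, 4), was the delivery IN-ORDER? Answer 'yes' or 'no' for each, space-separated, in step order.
Answer: yes yes no yes

Derivation:
Step 0: SEND seq=0 -> in-order
Step 1: SEND seq=52 -> in-order
Step 3: SEND seq=2190 -> out-of-order
Step 4: SEND seq=127 -> in-order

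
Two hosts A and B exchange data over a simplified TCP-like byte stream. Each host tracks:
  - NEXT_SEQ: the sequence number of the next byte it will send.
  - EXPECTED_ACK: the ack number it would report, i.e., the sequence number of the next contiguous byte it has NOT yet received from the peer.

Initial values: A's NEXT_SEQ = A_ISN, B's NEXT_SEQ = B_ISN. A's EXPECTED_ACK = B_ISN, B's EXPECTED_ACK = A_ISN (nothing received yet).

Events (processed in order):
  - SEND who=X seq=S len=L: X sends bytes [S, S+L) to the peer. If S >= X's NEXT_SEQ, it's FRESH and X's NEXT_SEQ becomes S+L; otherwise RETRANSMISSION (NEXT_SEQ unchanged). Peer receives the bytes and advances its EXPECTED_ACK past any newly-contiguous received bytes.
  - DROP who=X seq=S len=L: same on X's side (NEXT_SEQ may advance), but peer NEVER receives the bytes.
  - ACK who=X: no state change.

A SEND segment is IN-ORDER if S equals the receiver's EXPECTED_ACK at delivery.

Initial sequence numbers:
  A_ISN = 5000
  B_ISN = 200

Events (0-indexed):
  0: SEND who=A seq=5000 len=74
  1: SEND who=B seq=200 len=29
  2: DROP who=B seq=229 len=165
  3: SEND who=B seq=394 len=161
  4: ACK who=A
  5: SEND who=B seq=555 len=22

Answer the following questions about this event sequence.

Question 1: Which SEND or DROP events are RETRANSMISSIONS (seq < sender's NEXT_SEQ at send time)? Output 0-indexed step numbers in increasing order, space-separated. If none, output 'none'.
Step 0: SEND seq=5000 -> fresh
Step 1: SEND seq=200 -> fresh
Step 2: DROP seq=229 -> fresh
Step 3: SEND seq=394 -> fresh
Step 5: SEND seq=555 -> fresh

Answer: none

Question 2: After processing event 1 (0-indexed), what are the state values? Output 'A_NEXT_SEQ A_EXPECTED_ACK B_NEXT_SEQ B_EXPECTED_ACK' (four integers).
After event 0: A_seq=5074 A_ack=200 B_seq=200 B_ack=5074
After event 1: A_seq=5074 A_ack=229 B_seq=229 B_ack=5074

5074 229 229 5074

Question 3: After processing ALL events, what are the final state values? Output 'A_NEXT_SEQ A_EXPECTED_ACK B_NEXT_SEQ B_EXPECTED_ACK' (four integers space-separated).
Answer: 5074 229 577 5074

Derivation:
After event 0: A_seq=5074 A_ack=200 B_seq=200 B_ack=5074
After event 1: A_seq=5074 A_ack=229 B_seq=229 B_ack=5074
After event 2: A_seq=5074 A_ack=229 B_seq=394 B_ack=5074
After event 3: A_seq=5074 A_ack=229 B_seq=555 B_ack=5074
After event 4: A_seq=5074 A_ack=229 B_seq=555 B_ack=5074
After event 5: A_seq=5074 A_ack=229 B_seq=577 B_ack=5074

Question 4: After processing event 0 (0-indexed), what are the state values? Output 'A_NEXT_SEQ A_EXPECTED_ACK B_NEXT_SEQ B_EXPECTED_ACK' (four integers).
After event 0: A_seq=5074 A_ack=200 B_seq=200 B_ack=5074

5074 200 200 5074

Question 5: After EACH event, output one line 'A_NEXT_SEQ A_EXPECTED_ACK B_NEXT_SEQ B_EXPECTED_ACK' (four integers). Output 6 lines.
5074 200 200 5074
5074 229 229 5074
5074 229 394 5074
5074 229 555 5074
5074 229 555 5074
5074 229 577 5074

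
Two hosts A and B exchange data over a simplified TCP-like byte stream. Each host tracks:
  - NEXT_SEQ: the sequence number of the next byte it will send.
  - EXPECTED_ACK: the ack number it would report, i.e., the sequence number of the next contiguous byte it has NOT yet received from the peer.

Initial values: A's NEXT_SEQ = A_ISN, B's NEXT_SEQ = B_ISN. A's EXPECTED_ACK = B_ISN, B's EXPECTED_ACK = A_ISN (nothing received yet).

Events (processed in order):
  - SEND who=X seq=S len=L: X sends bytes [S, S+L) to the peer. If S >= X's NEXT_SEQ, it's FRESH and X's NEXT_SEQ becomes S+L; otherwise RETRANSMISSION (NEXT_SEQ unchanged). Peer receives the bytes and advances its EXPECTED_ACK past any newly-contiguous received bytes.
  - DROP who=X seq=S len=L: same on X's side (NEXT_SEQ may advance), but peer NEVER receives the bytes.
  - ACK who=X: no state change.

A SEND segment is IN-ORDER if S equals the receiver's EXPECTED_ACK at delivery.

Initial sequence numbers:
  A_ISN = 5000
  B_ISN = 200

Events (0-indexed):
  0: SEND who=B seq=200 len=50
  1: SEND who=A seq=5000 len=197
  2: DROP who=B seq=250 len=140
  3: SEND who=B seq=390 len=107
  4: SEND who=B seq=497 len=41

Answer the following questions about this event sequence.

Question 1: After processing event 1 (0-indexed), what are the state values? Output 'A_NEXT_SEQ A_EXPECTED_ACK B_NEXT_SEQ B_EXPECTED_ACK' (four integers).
After event 0: A_seq=5000 A_ack=250 B_seq=250 B_ack=5000
After event 1: A_seq=5197 A_ack=250 B_seq=250 B_ack=5197

5197 250 250 5197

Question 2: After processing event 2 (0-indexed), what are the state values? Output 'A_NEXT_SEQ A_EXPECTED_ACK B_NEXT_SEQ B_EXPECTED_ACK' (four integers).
After event 0: A_seq=5000 A_ack=250 B_seq=250 B_ack=5000
After event 1: A_seq=5197 A_ack=250 B_seq=250 B_ack=5197
After event 2: A_seq=5197 A_ack=250 B_seq=390 B_ack=5197

5197 250 390 5197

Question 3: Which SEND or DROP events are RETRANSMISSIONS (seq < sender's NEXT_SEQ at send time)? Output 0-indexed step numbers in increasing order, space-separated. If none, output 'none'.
Step 0: SEND seq=200 -> fresh
Step 1: SEND seq=5000 -> fresh
Step 2: DROP seq=250 -> fresh
Step 3: SEND seq=390 -> fresh
Step 4: SEND seq=497 -> fresh

Answer: none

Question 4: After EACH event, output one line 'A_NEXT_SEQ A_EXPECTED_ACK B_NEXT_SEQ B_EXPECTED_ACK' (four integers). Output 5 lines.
5000 250 250 5000
5197 250 250 5197
5197 250 390 5197
5197 250 497 5197
5197 250 538 5197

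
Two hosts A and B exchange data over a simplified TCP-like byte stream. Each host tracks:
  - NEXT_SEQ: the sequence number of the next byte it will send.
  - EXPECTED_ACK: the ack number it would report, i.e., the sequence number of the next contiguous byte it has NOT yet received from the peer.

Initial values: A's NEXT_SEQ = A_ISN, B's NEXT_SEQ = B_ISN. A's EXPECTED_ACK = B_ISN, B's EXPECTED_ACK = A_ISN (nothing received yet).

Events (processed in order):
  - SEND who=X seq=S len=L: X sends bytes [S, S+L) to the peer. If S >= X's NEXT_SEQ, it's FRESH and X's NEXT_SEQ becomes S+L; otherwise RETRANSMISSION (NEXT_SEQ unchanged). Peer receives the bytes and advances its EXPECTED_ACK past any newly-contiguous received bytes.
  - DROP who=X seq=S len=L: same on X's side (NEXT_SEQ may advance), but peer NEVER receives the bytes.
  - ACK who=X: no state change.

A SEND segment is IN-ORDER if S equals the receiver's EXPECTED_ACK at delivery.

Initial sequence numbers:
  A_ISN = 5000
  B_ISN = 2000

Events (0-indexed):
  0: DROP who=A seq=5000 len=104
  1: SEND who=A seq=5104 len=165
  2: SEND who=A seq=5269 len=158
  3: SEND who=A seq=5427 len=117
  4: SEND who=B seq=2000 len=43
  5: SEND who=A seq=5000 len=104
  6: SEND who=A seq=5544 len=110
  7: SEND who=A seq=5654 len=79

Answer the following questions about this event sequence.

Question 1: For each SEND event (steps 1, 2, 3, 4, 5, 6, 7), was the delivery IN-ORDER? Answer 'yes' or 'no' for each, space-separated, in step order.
Step 1: SEND seq=5104 -> out-of-order
Step 2: SEND seq=5269 -> out-of-order
Step 3: SEND seq=5427 -> out-of-order
Step 4: SEND seq=2000 -> in-order
Step 5: SEND seq=5000 -> in-order
Step 6: SEND seq=5544 -> in-order
Step 7: SEND seq=5654 -> in-order

Answer: no no no yes yes yes yes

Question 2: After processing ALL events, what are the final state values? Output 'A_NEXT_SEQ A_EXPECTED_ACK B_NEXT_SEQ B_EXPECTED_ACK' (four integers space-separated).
After event 0: A_seq=5104 A_ack=2000 B_seq=2000 B_ack=5000
After event 1: A_seq=5269 A_ack=2000 B_seq=2000 B_ack=5000
After event 2: A_seq=5427 A_ack=2000 B_seq=2000 B_ack=5000
After event 3: A_seq=5544 A_ack=2000 B_seq=2000 B_ack=5000
After event 4: A_seq=5544 A_ack=2043 B_seq=2043 B_ack=5000
After event 5: A_seq=5544 A_ack=2043 B_seq=2043 B_ack=5544
After event 6: A_seq=5654 A_ack=2043 B_seq=2043 B_ack=5654
After event 7: A_seq=5733 A_ack=2043 B_seq=2043 B_ack=5733

Answer: 5733 2043 2043 5733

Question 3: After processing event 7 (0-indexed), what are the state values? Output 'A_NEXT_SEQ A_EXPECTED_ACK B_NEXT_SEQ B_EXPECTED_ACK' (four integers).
After event 0: A_seq=5104 A_ack=2000 B_seq=2000 B_ack=5000
After event 1: A_seq=5269 A_ack=2000 B_seq=2000 B_ack=5000
After event 2: A_seq=5427 A_ack=2000 B_seq=2000 B_ack=5000
After event 3: A_seq=5544 A_ack=2000 B_seq=2000 B_ack=5000
After event 4: A_seq=5544 A_ack=2043 B_seq=2043 B_ack=5000
After event 5: A_seq=5544 A_ack=2043 B_seq=2043 B_ack=5544
After event 6: A_seq=5654 A_ack=2043 B_seq=2043 B_ack=5654
After event 7: A_seq=5733 A_ack=2043 B_seq=2043 B_ack=5733

5733 2043 2043 5733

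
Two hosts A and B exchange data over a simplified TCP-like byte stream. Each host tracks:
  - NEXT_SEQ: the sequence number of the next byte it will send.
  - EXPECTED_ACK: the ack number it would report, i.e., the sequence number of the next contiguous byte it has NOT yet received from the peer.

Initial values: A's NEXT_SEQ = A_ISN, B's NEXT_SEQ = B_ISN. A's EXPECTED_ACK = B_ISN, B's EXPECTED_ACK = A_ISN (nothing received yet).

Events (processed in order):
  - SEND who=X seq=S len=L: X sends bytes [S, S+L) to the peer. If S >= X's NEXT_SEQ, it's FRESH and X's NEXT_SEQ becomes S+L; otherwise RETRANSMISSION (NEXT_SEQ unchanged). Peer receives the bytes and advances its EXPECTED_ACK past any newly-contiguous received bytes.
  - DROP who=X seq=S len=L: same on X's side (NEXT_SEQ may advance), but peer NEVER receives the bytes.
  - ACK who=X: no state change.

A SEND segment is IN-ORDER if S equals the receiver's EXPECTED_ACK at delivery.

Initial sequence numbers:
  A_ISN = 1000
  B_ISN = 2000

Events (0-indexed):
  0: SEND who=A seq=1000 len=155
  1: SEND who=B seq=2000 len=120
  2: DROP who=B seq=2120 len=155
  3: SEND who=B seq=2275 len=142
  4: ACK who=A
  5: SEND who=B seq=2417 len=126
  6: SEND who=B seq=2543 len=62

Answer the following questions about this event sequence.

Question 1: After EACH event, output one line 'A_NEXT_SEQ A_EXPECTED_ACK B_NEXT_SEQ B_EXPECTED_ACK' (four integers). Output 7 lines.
1155 2000 2000 1155
1155 2120 2120 1155
1155 2120 2275 1155
1155 2120 2417 1155
1155 2120 2417 1155
1155 2120 2543 1155
1155 2120 2605 1155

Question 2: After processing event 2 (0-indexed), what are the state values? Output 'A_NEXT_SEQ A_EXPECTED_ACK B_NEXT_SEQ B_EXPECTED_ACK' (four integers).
After event 0: A_seq=1155 A_ack=2000 B_seq=2000 B_ack=1155
After event 1: A_seq=1155 A_ack=2120 B_seq=2120 B_ack=1155
After event 2: A_seq=1155 A_ack=2120 B_seq=2275 B_ack=1155

1155 2120 2275 1155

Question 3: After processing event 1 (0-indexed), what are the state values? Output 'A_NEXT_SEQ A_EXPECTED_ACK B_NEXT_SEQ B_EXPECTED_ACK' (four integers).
After event 0: A_seq=1155 A_ack=2000 B_seq=2000 B_ack=1155
After event 1: A_seq=1155 A_ack=2120 B_seq=2120 B_ack=1155

1155 2120 2120 1155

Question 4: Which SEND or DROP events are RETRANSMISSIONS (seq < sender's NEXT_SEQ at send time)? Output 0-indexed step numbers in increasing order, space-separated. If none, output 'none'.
Step 0: SEND seq=1000 -> fresh
Step 1: SEND seq=2000 -> fresh
Step 2: DROP seq=2120 -> fresh
Step 3: SEND seq=2275 -> fresh
Step 5: SEND seq=2417 -> fresh
Step 6: SEND seq=2543 -> fresh

Answer: none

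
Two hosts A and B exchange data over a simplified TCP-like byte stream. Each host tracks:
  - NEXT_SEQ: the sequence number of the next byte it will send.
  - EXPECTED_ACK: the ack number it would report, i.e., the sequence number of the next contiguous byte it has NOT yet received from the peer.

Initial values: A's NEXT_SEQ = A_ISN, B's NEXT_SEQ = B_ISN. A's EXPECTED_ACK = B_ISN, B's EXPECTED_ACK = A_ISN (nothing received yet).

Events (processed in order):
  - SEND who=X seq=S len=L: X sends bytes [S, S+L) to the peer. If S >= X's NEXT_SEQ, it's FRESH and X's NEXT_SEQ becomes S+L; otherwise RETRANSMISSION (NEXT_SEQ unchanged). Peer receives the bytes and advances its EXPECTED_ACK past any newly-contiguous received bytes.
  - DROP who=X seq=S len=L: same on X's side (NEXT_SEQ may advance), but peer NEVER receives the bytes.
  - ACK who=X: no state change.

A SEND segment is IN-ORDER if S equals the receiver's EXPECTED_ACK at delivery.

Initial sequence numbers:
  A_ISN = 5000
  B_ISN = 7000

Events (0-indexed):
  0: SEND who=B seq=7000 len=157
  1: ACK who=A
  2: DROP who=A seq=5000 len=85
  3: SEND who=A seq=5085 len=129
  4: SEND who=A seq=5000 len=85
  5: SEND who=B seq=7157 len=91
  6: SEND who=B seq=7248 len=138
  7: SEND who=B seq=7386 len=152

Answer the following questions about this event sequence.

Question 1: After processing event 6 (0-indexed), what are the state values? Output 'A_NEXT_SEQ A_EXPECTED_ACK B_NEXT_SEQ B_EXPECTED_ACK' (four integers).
After event 0: A_seq=5000 A_ack=7157 B_seq=7157 B_ack=5000
After event 1: A_seq=5000 A_ack=7157 B_seq=7157 B_ack=5000
After event 2: A_seq=5085 A_ack=7157 B_seq=7157 B_ack=5000
After event 3: A_seq=5214 A_ack=7157 B_seq=7157 B_ack=5000
After event 4: A_seq=5214 A_ack=7157 B_seq=7157 B_ack=5214
After event 5: A_seq=5214 A_ack=7248 B_seq=7248 B_ack=5214
After event 6: A_seq=5214 A_ack=7386 B_seq=7386 B_ack=5214

5214 7386 7386 5214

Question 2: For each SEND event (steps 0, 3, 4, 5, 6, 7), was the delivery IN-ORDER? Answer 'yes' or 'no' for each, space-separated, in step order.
Answer: yes no yes yes yes yes

Derivation:
Step 0: SEND seq=7000 -> in-order
Step 3: SEND seq=5085 -> out-of-order
Step 4: SEND seq=5000 -> in-order
Step 5: SEND seq=7157 -> in-order
Step 6: SEND seq=7248 -> in-order
Step 7: SEND seq=7386 -> in-order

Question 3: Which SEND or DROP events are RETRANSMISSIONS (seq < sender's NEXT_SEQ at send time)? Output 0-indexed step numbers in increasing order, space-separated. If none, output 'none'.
Step 0: SEND seq=7000 -> fresh
Step 2: DROP seq=5000 -> fresh
Step 3: SEND seq=5085 -> fresh
Step 4: SEND seq=5000 -> retransmit
Step 5: SEND seq=7157 -> fresh
Step 6: SEND seq=7248 -> fresh
Step 7: SEND seq=7386 -> fresh

Answer: 4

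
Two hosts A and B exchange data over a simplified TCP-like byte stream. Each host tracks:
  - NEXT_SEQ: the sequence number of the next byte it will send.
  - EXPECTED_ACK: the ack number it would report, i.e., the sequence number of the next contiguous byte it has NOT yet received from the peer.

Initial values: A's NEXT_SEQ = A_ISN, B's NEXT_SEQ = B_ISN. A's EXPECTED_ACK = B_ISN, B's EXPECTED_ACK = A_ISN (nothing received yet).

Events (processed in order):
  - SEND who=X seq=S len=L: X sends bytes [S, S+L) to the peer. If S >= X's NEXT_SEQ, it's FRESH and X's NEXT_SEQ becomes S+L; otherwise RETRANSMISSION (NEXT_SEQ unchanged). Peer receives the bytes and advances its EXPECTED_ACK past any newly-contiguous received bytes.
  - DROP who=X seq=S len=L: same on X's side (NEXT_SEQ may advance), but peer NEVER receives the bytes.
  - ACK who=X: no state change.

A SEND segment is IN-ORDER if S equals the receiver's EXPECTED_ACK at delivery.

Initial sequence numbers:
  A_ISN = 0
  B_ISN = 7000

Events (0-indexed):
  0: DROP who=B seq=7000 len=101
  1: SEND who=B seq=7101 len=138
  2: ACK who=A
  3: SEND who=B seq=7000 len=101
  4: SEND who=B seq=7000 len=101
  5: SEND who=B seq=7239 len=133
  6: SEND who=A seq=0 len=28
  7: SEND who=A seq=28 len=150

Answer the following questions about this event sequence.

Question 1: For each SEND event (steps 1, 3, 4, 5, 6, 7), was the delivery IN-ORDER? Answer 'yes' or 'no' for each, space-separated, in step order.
Step 1: SEND seq=7101 -> out-of-order
Step 3: SEND seq=7000 -> in-order
Step 4: SEND seq=7000 -> out-of-order
Step 5: SEND seq=7239 -> in-order
Step 6: SEND seq=0 -> in-order
Step 7: SEND seq=28 -> in-order

Answer: no yes no yes yes yes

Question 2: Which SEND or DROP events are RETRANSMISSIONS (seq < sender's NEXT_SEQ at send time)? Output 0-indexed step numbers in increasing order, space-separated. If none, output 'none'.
Answer: 3 4

Derivation:
Step 0: DROP seq=7000 -> fresh
Step 1: SEND seq=7101 -> fresh
Step 3: SEND seq=7000 -> retransmit
Step 4: SEND seq=7000 -> retransmit
Step 5: SEND seq=7239 -> fresh
Step 6: SEND seq=0 -> fresh
Step 7: SEND seq=28 -> fresh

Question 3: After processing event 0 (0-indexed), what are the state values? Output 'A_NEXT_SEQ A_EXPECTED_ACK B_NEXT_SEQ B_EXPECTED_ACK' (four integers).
After event 0: A_seq=0 A_ack=7000 B_seq=7101 B_ack=0

0 7000 7101 0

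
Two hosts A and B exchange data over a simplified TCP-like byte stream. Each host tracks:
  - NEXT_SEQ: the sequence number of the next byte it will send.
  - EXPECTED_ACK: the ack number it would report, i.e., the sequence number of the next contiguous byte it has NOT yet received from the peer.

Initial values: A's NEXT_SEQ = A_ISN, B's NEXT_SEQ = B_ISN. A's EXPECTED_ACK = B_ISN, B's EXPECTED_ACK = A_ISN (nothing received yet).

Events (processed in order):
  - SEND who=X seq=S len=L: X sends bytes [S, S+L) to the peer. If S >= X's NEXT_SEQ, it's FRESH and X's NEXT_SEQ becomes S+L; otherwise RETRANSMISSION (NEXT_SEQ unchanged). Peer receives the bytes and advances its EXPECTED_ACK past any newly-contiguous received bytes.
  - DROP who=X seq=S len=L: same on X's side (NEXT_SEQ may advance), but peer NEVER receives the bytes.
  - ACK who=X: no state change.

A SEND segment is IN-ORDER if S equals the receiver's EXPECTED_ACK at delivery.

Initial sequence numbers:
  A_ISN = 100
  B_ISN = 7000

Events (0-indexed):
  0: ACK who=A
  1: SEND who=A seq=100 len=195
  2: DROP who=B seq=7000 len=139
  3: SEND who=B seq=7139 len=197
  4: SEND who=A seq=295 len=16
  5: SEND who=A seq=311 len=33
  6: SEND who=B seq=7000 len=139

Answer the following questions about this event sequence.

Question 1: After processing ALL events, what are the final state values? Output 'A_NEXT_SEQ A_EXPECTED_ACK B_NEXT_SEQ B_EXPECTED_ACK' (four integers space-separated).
After event 0: A_seq=100 A_ack=7000 B_seq=7000 B_ack=100
After event 1: A_seq=295 A_ack=7000 B_seq=7000 B_ack=295
After event 2: A_seq=295 A_ack=7000 B_seq=7139 B_ack=295
After event 3: A_seq=295 A_ack=7000 B_seq=7336 B_ack=295
After event 4: A_seq=311 A_ack=7000 B_seq=7336 B_ack=311
After event 5: A_seq=344 A_ack=7000 B_seq=7336 B_ack=344
After event 6: A_seq=344 A_ack=7336 B_seq=7336 B_ack=344

Answer: 344 7336 7336 344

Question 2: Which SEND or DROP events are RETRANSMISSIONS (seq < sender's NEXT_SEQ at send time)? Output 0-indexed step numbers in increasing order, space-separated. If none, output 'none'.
Step 1: SEND seq=100 -> fresh
Step 2: DROP seq=7000 -> fresh
Step 3: SEND seq=7139 -> fresh
Step 4: SEND seq=295 -> fresh
Step 5: SEND seq=311 -> fresh
Step 6: SEND seq=7000 -> retransmit

Answer: 6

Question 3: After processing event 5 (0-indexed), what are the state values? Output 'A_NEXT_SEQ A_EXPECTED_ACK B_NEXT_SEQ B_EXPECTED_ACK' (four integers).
After event 0: A_seq=100 A_ack=7000 B_seq=7000 B_ack=100
After event 1: A_seq=295 A_ack=7000 B_seq=7000 B_ack=295
After event 2: A_seq=295 A_ack=7000 B_seq=7139 B_ack=295
After event 3: A_seq=295 A_ack=7000 B_seq=7336 B_ack=295
After event 4: A_seq=311 A_ack=7000 B_seq=7336 B_ack=311
After event 5: A_seq=344 A_ack=7000 B_seq=7336 B_ack=344

344 7000 7336 344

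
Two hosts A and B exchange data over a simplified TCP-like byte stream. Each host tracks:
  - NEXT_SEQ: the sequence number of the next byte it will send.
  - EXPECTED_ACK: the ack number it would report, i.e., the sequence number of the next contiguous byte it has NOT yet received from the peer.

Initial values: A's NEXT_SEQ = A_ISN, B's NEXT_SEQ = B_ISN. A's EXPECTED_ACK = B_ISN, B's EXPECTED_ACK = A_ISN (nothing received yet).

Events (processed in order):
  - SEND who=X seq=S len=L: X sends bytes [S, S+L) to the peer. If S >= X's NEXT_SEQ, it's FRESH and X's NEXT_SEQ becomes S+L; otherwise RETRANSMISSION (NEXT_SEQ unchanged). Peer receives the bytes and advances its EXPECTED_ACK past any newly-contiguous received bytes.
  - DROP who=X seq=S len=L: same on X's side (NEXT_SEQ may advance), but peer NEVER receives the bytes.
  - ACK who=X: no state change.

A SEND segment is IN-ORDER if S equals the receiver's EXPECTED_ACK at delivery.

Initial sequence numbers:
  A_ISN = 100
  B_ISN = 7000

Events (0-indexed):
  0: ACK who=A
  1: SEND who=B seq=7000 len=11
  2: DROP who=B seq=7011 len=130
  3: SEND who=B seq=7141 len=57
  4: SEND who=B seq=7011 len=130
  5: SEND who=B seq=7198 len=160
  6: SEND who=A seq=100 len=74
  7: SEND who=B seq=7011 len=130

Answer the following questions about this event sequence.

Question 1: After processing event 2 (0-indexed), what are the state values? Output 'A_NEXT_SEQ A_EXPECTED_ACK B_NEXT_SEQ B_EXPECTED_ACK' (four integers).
After event 0: A_seq=100 A_ack=7000 B_seq=7000 B_ack=100
After event 1: A_seq=100 A_ack=7011 B_seq=7011 B_ack=100
After event 2: A_seq=100 A_ack=7011 B_seq=7141 B_ack=100

100 7011 7141 100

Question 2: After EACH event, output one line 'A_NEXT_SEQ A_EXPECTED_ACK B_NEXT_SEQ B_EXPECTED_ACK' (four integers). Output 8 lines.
100 7000 7000 100
100 7011 7011 100
100 7011 7141 100
100 7011 7198 100
100 7198 7198 100
100 7358 7358 100
174 7358 7358 174
174 7358 7358 174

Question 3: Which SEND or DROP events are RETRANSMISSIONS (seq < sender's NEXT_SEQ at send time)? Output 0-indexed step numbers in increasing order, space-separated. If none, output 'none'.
Answer: 4 7

Derivation:
Step 1: SEND seq=7000 -> fresh
Step 2: DROP seq=7011 -> fresh
Step 3: SEND seq=7141 -> fresh
Step 4: SEND seq=7011 -> retransmit
Step 5: SEND seq=7198 -> fresh
Step 6: SEND seq=100 -> fresh
Step 7: SEND seq=7011 -> retransmit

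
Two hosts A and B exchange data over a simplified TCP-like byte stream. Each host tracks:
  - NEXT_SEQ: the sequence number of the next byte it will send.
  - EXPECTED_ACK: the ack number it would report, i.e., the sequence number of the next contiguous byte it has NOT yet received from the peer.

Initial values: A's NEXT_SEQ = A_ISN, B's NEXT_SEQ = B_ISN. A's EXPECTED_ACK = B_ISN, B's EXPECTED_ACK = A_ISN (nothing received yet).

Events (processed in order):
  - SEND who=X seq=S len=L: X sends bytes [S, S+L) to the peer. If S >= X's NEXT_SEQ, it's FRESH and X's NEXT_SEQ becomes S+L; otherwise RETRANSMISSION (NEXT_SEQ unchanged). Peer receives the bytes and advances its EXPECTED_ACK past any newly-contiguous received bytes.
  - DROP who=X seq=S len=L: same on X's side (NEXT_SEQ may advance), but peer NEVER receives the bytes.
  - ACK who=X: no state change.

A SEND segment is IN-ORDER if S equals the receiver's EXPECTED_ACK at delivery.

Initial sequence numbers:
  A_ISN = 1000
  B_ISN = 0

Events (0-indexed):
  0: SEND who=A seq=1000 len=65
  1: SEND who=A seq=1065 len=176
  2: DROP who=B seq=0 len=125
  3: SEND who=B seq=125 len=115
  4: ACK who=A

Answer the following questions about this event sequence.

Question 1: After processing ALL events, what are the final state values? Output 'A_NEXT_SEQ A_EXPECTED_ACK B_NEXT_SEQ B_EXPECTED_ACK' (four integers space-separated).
Answer: 1241 0 240 1241

Derivation:
After event 0: A_seq=1065 A_ack=0 B_seq=0 B_ack=1065
After event 1: A_seq=1241 A_ack=0 B_seq=0 B_ack=1241
After event 2: A_seq=1241 A_ack=0 B_seq=125 B_ack=1241
After event 3: A_seq=1241 A_ack=0 B_seq=240 B_ack=1241
After event 4: A_seq=1241 A_ack=0 B_seq=240 B_ack=1241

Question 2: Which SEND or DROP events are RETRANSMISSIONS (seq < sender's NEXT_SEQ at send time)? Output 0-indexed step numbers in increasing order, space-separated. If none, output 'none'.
Answer: none

Derivation:
Step 0: SEND seq=1000 -> fresh
Step 1: SEND seq=1065 -> fresh
Step 2: DROP seq=0 -> fresh
Step 3: SEND seq=125 -> fresh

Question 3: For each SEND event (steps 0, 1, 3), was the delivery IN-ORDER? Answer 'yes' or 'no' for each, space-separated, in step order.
Answer: yes yes no

Derivation:
Step 0: SEND seq=1000 -> in-order
Step 1: SEND seq=1065 -> in-order
Step 3: SEND seq=125 -> out-of-order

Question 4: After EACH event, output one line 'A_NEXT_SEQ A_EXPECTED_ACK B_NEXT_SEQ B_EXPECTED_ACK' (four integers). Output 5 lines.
1065 0 0 1065
1241 0 0 1241
1241 0 125 1241
1241 0 240 1241
1241 0 240 1241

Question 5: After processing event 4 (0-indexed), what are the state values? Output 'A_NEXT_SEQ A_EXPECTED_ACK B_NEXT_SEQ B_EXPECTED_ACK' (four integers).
After event 0: A_seq=1065 A_ack=0 B_seq=0 B_ack=1065
After event 1: A_seq=1241 A_ack=0 B_seq=0 B_ack=1241
After event 2: A_seq=1241 A_ack=0 B_seq=125 B_ack=1241
After event 3: A_seq=1241 A_ack=0 B_seq=240 B_ack=1241
After event 4: A_seq=1241 A_ack=0 B_seq=240 B_ack=1241

1241 0 240 1241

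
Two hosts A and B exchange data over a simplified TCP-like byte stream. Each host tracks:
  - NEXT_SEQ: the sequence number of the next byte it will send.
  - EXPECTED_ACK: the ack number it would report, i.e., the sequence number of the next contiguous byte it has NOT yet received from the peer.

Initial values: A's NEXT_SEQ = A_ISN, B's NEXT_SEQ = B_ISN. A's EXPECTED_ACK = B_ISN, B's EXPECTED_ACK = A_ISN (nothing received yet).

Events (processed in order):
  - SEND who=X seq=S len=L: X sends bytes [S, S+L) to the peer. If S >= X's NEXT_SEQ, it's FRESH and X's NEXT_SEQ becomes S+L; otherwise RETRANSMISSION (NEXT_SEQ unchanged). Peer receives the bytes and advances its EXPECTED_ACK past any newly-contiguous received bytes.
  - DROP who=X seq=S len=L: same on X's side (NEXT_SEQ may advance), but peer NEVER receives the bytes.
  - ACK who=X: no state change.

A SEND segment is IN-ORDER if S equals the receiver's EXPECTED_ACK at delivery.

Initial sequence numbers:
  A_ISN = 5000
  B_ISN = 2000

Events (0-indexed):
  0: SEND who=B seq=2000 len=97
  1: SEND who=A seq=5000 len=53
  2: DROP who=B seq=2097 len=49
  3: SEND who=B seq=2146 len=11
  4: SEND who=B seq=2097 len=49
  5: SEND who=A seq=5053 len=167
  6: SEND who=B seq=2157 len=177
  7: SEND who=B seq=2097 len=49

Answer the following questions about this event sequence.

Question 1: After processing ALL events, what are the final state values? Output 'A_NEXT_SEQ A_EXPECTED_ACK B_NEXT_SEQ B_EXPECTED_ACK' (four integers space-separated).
Answer: 5220 2334 2334 5220

Derivation:
After event 0: A_seq=5000 A_ack=2097 B_seq=2097 B_ack=5000
After event 1: A_seq=5053 A_ack=2097 B_seq=2097 B_ack=5053
After event 2: A_seq=5053 A_ack=2097 B_seq=2146 B_ack=5053
After event 3: A_seq=5053 A_ack=2097 B_seq=2157 B_ack=5053
After event 4: A_seq=5053 A_ack=2157 B_seq=2157 B_ack=5053
After event 5: A_seq=5220 A_ack=2157 B_seq=2157 B_ack=5220
After event 6: A_seq=5220 A_ack=2334 B_seq=2334 B_ack=5220
After event 7: A_seq=5220 A_ack=2334 B_seq=2334 B_ack=5220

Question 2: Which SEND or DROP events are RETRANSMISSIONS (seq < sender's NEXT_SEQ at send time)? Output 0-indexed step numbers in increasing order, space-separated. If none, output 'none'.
Step 0: SEND seq=2000 -> fresh
Step 1: SEND seq=5000 -> fresh
Step 2: DROP seq=2097 -> fresh
Step 3: SEND seq=2146 -> fresh
Step 4: SEND seq=2097 -> retransmit
Step 5: SEND seq=5053 -> fresh
Step 6: SEND seq=2157 -> fresh
Step 7: SEND seq=2097 -> retransmit

Answer: 4 7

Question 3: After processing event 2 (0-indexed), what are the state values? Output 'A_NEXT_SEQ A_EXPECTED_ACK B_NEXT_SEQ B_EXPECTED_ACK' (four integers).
After event 0: A_seq=5000 A_ack=2097 B_seq=2097 B_ack=5000
After event 1: A_seq=5053 A_ack=2097 B_seq=2097 B_ack=5053
After event 2: A_seq=5053 A_ack=2097 B_seq=2146 B_ack=5053

5053 2097 2146 5053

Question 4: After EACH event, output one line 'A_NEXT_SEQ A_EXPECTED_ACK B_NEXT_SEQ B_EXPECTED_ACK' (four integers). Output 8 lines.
5000 2097 2097 5000
5053 2097 2097 5053
5053 2097 2146 5053
5053 2097 2157 5053
5053 2157 2157 5053
5220 2157 2157 5220
5220 2334 2334 5220
5220 2334 2334 5220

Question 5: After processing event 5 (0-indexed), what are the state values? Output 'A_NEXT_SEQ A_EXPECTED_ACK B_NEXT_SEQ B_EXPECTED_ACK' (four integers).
After event 0: A_seq=5000 A_ack=2097 B_seq=2097 B_ack=5000
After event 1: A_seq=5053 A_ack=2097 B_seq=2097 B_ack=5053
After event 2: A_seq=5053 A_ack=2097 B_seq=2146 B_ack=5053
After event 3: A_seq=5053 A_ack=2097 B_seq=2157 B_ack=5053
After event 4: A_seq=5053 A_ack=2157 B_seq=2157 B_ack=5053
After event 5: A_seq=5220 A_ack=2157 B_seq=2157 B_ack=5220

5220 2157 2157 5220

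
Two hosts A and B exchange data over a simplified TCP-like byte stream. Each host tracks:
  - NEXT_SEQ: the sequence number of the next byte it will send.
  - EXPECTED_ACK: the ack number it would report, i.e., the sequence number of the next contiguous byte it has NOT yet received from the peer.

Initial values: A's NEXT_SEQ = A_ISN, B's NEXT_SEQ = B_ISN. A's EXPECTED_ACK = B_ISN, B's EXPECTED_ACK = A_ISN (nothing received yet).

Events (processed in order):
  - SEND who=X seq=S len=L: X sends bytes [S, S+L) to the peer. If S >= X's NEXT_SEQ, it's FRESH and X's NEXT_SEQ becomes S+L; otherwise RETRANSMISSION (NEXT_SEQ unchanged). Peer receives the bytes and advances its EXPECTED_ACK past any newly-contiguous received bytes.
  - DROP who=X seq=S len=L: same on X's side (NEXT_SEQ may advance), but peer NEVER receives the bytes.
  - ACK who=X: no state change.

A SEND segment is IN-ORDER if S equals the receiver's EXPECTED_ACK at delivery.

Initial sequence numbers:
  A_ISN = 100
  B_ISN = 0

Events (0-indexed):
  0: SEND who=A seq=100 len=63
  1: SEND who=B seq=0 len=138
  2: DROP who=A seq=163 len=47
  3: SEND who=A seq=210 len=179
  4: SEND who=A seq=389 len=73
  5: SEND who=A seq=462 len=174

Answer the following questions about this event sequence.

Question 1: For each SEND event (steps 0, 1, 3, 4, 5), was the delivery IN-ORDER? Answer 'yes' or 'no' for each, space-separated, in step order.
Step 0: SEND seq=100 -> in-order
Step 1: SEND seq=0 -> in-order
Step 3: SEND seq=210 -> out-of-order
Step 4: SEND seq=389 -> out-of-order
Step 5: SEND seq=462 -> out-of-order

Answer: yes yes no no no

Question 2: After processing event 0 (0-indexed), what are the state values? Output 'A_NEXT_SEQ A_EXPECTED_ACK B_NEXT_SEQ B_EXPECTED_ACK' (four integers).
After event 0: A_seq=163 A_ack=0 B_seq=0 B_ack=163

163 0 0 163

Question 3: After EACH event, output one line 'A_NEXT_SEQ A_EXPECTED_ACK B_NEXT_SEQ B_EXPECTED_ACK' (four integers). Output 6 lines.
163 0 0 163
163 138 138 163
210 138 138 163
389 138 138 163
462 138 138 163
636 138 138 163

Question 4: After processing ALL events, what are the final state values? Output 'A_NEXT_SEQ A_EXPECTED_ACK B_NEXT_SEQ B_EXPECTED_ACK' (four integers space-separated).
After event 0: A_seq=163 A_ack=0 B_seq=0 B_ack=163
After event 1: A_seq=163 A_ack=138 B_seq=138 B_ack=163
After event 2: A_seq=210 A_ack=138 B_seq=138 B_ack=163
After event 3: A_seq=389 A_ack=138 B_seq=138 B_ack=163
After event 4: A_seq=462 A_ack=138 B_seq=138 B_ack=163
After event 5: A_seq=636 A_ack=138 B_seq=138 B_ack=163

Answer: 636 138 138 163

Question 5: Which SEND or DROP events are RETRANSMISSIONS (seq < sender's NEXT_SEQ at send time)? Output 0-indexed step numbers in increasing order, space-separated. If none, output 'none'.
Answer: none

Derivation:
Step 0: SEND seq=100 -> fresh
Step 1: SEND seq=0 -> fresh
Step 2: DROP seq=163 -> fresh
Step 3: SEND seq=210 -> fresh
Step 4: SEND seq=389 -> fresh
Step 5: SEND seq=462 -> fresh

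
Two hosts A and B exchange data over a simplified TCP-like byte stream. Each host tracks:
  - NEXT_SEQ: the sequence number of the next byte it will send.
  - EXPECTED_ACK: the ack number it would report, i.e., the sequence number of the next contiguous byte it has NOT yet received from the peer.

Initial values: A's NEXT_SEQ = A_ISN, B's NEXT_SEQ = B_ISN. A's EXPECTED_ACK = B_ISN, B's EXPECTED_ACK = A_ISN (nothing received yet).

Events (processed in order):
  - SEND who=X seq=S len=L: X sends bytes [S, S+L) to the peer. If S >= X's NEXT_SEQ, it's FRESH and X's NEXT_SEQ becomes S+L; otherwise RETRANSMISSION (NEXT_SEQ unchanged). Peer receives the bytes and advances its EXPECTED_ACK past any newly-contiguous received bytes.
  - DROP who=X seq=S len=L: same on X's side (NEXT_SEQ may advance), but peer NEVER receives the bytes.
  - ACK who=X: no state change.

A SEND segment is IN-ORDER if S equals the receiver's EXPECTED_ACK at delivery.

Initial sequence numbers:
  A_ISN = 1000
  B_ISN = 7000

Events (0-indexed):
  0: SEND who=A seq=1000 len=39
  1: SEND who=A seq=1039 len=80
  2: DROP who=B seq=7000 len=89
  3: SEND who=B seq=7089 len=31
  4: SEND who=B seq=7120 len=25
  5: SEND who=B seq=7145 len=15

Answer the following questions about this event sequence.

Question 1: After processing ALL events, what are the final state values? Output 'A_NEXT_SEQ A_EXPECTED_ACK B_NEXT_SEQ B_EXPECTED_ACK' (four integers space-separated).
After event 0: A_seq=1039 A_ack=7000 B_seq=7000 B_ack=1039
After event 1: A_seq=1119 A_ack=7000 B_seq=7000 B_ack=1119
After event 2: A_seq=1119 A_ack=7000 B_seq=7089 B_ack=1119
After event 3: A_seq=1119 A_ack=7000 B_seq=7120 B_ack=1119
After event 4: A_seq=1119 A_ack=7000 B_seq=7145 B_ack=1119
After event 5: A_seq=1119 A_ack=7000 B_seq=7160 B_ack=1119

Answer: 1119 7000 7160 1119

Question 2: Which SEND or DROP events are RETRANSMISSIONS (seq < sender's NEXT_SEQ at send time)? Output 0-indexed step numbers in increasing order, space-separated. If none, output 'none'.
Step 0: SEND seq=1000 -> fresh
Step 1: SEND seq=1039 -> fresh
Step 2: DROP seq=7000 -> fresh
Step 3: SEND seq=7089 -> fresh
Step 4: SEND seq=7120 -> fresh
Step 5: SEND seq=7145 -> fresh

Answer: none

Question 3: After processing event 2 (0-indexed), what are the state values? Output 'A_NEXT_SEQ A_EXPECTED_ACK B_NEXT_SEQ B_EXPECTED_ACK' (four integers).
After event 0: A_seq=1039 A_ack=7000 B_seq=7000 B_ack=1039
After event 1: A_seq=1119 A_ack=7000 B_seq=7000 B_ack=1119
After event 2: A_seq=1119 A_ack=7000 B_seq=7089 B_ack=1119

1119 7000 7089 1119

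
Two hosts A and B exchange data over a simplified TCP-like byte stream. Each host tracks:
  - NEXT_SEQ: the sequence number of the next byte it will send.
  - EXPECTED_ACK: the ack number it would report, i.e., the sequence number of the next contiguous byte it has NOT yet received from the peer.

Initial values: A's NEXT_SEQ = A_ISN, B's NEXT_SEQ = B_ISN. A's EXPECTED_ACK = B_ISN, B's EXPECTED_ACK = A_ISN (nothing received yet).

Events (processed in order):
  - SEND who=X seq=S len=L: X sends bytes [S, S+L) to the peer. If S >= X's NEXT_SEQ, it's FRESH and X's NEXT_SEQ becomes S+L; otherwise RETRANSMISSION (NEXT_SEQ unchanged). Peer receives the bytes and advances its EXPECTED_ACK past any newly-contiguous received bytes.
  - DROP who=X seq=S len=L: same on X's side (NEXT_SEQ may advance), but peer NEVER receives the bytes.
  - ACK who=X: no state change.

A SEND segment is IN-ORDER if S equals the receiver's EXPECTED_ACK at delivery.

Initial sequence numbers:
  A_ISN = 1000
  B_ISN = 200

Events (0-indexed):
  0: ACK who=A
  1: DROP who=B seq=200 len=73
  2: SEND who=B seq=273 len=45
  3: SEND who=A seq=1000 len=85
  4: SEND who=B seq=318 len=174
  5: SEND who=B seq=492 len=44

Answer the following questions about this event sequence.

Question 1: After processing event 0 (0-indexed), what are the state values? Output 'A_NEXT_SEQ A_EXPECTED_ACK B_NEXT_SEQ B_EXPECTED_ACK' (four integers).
After event 0: A_seq=1000 A_ack=200 B_seq=200 B_ack=1000

1000 200 200 1000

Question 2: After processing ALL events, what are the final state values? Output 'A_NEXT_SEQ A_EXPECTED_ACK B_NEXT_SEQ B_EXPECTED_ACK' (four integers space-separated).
After event 0: A_seq=1000 A_ack=200 B_seq=200 B_ack=1000
After event 1: A_seq=1000 A_ack=200 B_seq=273 B_ack=1000
After event 2: A_seq=1000 A_ack=200 B_seq=318 B_ack=1000
After event 3: A_seq=1085 A_ack=200 B_seq=318 B_ack=1085
After event 4: A_seq=1085 A_ack=200 B_seq=492 B_ack=1085
After event 5: A_seq=1085 A_ack=200 B_seq=536 B_ack=1085

Answer: 1085 200 536 1085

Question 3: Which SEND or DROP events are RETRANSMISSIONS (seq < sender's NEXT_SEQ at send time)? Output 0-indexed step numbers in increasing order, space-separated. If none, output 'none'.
Step 1: DROP seq=200 -> fresh
Step 2: SEND seq=273 -> fresh
Step 3: SEND seq=1000 -> fresh
Step 4: SEND seq=318 -> fresh
Step 5: SEND seq=492 -> fresh

Answer: none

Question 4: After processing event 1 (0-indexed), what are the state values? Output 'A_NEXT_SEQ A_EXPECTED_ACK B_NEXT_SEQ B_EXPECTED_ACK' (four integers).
After event 0: A_seq=1000 A_ack=200 B_seq=200 B_ack=1000
After event 1: A_seq=1000 A_ack=200 B_seq=273 B_ack=1000

1000 200 273 1000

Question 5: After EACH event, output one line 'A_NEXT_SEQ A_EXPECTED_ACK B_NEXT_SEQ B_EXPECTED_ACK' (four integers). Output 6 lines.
1000 200 200 1000
1000 200 273 1000
1000 200 318 1000
1085 200 318 1085
1085 200 492 1085
1085 200 536 1085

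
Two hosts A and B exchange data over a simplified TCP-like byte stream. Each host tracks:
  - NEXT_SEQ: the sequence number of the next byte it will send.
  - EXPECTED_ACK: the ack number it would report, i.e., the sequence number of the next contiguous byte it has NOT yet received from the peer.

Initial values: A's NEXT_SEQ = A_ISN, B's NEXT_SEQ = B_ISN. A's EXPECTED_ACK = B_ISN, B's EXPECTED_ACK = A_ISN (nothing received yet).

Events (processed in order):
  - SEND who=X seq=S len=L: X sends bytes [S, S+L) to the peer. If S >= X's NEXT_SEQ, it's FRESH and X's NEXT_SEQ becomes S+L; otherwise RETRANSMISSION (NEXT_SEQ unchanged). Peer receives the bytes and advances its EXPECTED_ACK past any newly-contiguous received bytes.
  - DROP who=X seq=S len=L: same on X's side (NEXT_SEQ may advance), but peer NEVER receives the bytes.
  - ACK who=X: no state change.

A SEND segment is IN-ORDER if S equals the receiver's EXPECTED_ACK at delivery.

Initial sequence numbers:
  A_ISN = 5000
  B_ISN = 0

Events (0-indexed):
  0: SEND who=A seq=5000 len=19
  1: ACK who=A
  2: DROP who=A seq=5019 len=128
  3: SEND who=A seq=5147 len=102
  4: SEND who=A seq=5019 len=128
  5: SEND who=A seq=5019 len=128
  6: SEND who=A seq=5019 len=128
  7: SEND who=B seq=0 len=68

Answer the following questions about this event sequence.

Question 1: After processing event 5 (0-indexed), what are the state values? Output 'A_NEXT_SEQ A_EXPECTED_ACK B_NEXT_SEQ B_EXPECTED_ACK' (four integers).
After event 0: A_seq=5019 A_ack=0 B_seq=0 B_ack=5019
After event 1: A_seq=5019 A_ack=0 B_seq=0 B_ack=5019
After event 2: A_seq=5147 A_ack=0 B_seq=0 B_ack=5019
After event 3: A_seq=5249 A_ack=0 B_seq=0 B_ack=5019
After event 4: A_seq=5249 A_ack=0 B_seq=0 B_ack=5249
After event 5: A_seq=5249 A_ack=0 B_seq=0 B_ack=5249

5249 0 0 5249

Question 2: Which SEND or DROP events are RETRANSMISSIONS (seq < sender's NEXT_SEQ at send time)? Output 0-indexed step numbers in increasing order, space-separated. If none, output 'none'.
Step 0: SEND seq=5000 -> fresh
Step 2: DROP seq=5019 -> fresh
Step 3: SEND seq=5147 -> fresh
Step 4: SEND seq=5019 -> retransmit
Step 5: SEND seq=5019 -> retransmit
Step 6: SEND seq=5019 -> retransmit
Step 7: SEND seq=0 -> fresh

Answer: 4 5 6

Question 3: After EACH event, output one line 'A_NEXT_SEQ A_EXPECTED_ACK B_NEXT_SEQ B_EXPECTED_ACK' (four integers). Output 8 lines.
5019 0 0 5019
5019 0 0 5019
5147 0 0 5019
5249 0 0 5019
5249 0 0 5249
5249 0 0 5249
5249 0 0 5249
5249 68 68 5249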